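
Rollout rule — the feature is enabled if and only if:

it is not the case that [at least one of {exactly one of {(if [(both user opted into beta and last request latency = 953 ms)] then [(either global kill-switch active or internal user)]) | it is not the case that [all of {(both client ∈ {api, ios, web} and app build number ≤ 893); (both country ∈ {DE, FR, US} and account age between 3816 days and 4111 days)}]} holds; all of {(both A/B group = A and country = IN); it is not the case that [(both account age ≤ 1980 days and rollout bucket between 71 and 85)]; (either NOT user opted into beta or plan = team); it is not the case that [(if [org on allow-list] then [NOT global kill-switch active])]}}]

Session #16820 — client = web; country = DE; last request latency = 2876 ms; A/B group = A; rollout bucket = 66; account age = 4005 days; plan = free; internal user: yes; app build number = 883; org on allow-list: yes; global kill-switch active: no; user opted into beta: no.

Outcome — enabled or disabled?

Atomic conditions:
  user opted into beta: no → false
  last request latency = 953 ms: 2876 == 953 is false
  global kill-switch active: no → false
  internal user: yes → true
  client ∈ {api, ios, web}: web is in the set → true
  app build number ≤ 893: 883 ≤ 893 is true
  country ∈ {DE, FR, US}: DE is in the set → true
  account age between 3816 days and 4111 days: 4005 in [3816, 4111] is true
  A/B group = A: A == A is true
  country = IN: DE == IN is false
  account age ≤ 1980 days: 4005 ≤ 1980 is false
  rollout bucket between 71 and 85: 66 in [71, 85] is false
  NOT user opted into beta: no → true
  plan = team: free == team is false
  org on allow-list: yes → true
  NOT global kill-switch active: no → true
Combine:
[1.1.1.1] false AND false = false
[1.1.1.2] false OR true = true
[1.1.1] false → true (antecedent false ⇒ implication holds) = true
[1.1.2.1.1] true AND true = true
[1.1.2.1.2] true AND true = true
[1.1.2.1] true AND true = true
[1.1.2] NOT true = false
[1.1] exactly-one(true, false) = true
[1.2.1] true AND false = false
[1.2.2.1] false AND false = false
[1.2.2] NOT false = true
[1.2.3] true OR false = true
[1.2.4.1] true → true = true
[1.2.4] NOT true = false
[1.2] false AND true AND true AND false = false
[1] true OR false = true
[root] NOT true = false
Overall: false → disabled

Disabled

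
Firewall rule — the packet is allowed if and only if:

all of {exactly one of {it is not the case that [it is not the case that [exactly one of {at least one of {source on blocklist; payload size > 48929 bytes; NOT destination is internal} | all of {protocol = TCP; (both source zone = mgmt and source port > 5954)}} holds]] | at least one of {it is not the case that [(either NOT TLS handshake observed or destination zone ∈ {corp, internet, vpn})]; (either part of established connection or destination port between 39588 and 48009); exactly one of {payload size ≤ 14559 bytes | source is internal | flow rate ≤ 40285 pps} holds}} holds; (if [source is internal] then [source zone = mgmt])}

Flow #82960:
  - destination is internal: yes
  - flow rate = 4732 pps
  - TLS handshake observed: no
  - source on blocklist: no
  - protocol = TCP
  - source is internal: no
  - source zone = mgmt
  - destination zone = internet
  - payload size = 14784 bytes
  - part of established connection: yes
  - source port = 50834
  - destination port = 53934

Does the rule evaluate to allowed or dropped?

Atomic conditions:
  source on blocklist: no → false
  payload size > 48929 bytes: 14784 > 48929 is false
  NOT destination is internal: yes → false
  protocol = TCP: TCP == TCP is true
  source zone = mgmt: mgmt == mgmt is true
  source port > 5954: 50834 > 5954 is true
  NOT TLS handshake observed: no → true
  destination zone ∈ {corp, internet, vpn}: internet is in the set → true
  part of established connection: yes → true
  destination port between 39588 and 48009: 53934 in [39588, 48009] is false
  payload size ≤ 14559 bytes: 14784 ≤ 14559 is false
  source is internal: no → false
  flow rate ≤ 40285 pps: 4732 ≤ 40285 is true
Combine:
[1.1.1.1.1] false OR false OR false = false
[1.1.1.1.2.2] true AND true = true
[1.1.1.1.2] true AND true = true
[1.1.1.1] exactly-one(false, true) = true
[1.1.1] NOT true = false
[1.1] NOT false = true
[1.2.1.1] true OR true = true
[1.2.1] NOT true = false
[1.2.2] true OR false = true
[1.2.3] exactly-one(false, false, true) = true
[1.2] false OR true OR true = true
[1] exactly-one(true, true) = false
[2] false → true (antecedent false ⇒ implication holds) = true
[root] false AND true = false
Overall: false → dropped

Dropped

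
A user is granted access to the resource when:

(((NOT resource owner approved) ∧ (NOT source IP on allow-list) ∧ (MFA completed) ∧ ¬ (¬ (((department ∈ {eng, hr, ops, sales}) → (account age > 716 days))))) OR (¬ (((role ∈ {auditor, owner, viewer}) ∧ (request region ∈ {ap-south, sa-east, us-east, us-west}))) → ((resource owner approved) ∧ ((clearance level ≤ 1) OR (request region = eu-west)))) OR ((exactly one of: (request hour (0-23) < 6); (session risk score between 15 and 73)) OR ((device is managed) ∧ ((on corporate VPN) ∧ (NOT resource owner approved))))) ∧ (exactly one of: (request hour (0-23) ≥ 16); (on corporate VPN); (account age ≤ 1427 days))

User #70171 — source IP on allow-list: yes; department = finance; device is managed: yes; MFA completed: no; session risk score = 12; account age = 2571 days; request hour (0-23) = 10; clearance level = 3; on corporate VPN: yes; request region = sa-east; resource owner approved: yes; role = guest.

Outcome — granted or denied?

Denied

Atomic conditions:
  NOT resource owner approved: yes → false
  NOT source IP on allow-list: yes → false
  MFA completed: no → false
  department ∈ {eng, hr, ops, sales}: finance is not in the set → false
  account age > 716 days: 2571 > 716 is true
  role ∈ {auditor, owner, viewer}: guest is not in the set → false
  request region ∈ {ap-south, sa-east, us-east, us-west}: sa-east is in the set → true
  resource owner approved: yes → true
  clearance level ≤ 1: 3 ≤ 1 is false
  request region = eu-west: sa-east == eu-west is false
  request hour (0-23) < 6: 10 < 6 is false
  session risk score between 15 and 73: 12 in [15, 73] is false
  device is managed: yes → true
  on corporate VPN: yes → true
  request hour (0-23) ≥ 16: 10 ≥ 16 is false
  account age ≤ 1427 days: 2571 ≤ 1427 is false
Combine:
[1.1.4.1.1] false → true (antecedent false ⇒ implication holds) = true
[1.1.4.1] NOT true = false
[1.1.4] NOT false = true
[1.1] false AND false AND false AND true = false
[1.2.1.1] false AND true = false
[1.2.1] NOT false = true
[1.2.2.2] false OR false = false
[1.2.2] true AND false = false
[1.2] true → false = false
[1.3.1] exactly-one(false, false) = false
[1.3.2.2] true AND false = false
[1.3.2] true AND false = false
[1.3] false OR false = false
[1] false OR false OR false = false
[2] exactly-one(false, true, false) = true
[root] false AND true = false
Overall: false → denied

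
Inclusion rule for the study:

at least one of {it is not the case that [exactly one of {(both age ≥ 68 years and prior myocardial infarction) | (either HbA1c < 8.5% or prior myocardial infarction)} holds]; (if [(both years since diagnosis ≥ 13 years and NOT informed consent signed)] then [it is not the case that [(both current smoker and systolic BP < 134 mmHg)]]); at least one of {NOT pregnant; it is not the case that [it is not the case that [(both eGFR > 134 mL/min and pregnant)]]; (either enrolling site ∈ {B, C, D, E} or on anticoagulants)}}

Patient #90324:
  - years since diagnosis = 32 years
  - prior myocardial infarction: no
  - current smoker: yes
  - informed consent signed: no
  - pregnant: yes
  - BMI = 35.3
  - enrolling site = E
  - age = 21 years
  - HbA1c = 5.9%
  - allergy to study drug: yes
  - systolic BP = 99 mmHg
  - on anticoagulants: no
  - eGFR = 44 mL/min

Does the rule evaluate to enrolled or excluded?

Atomic conditions:
  age ≥ 68 years: 21 ≥ 68 is false
  prior myocardial infarction: no → false
  HbA1c < 8.5%: 5.9 < 8.5 is true
  years since diagnosis ≥ 13 years: 32 ≥ 13 is true
  NOT informed consent signed: no → true
  current smoker: yes → true
  systolic BP < 134 mmHg: 99 < 134 is true
  NOT pregnant: yes → false
  eGFR > 134 mL/min: 44 > 134 is false
  pregnant: yes → true
  enrolling site ∈ {B, C, D, E}: E is in the set → true
  on anticoagulants: no → false
Combine:
[1.1.1] false AND false = false
[1.1.2] true OR false = true
[1.1] exactly-one(false, true) = true
[1] NOT true = false
[2.1] true AND true = true
[2.2.1] true AND true = true
[2.2] NOT true = false
[2] true → false = false
[3.2.1.1] false AND true = false
[3.2.1] NOT false = true
[3.2] NOT true = false
[3.3] true OR false = true
[3] false OR false OR true = true
[root] false OR false OR true = true
Overall: true → enrolled

Enrolled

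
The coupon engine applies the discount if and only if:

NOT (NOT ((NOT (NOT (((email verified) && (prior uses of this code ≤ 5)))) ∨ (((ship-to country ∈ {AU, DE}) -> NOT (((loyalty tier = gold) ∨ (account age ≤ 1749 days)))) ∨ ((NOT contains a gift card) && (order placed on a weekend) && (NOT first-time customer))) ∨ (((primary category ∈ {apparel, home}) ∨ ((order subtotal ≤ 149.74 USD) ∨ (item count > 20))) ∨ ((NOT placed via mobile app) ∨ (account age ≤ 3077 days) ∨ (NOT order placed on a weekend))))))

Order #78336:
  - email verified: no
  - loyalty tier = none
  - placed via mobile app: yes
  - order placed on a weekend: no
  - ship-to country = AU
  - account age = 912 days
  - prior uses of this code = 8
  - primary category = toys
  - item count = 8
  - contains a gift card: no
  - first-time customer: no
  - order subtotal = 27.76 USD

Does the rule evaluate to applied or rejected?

Atomic conditions:
  email verified: no → false
  prior uses of this code ≤ 5: 8 ≤ 5 is false
  ship-to country ∈ {AU, DE}: AU is in the set → true
  loyalty tier = gold: none == gold is false
  account age ≤ 1749 days: 912 ≤ 1749 is true
  NOT contains a gift card: no → true
  order placed on a weekend: no → false
  NOT first-time customer: no → true
  primary category ∈ {apparel, home}: toys is not in the set → false
  order subtotal ≤ 149.74 USD: 27.76 ≤ 149.74 is true
  item count > 20: 8 > 20 is false
  NOT placed via mobile app: yes → false
  account age ≤ 3077 days: 912 ≤ 3077 is true
  NOT order placed on a weekend: no → true
Combine:
[1.1.1.1.1] false AND false = false
[1.1.1.1] NOT false = true
[1.1.1] NOT true = false
[1.1.2.1.2.1] false OR true = true
[1.1.2.1.2] NOT true = false
[1.1.2.1] true → false = false
[1.1.2.2] true AND false AND true = false
[1.1.2] false OR false = false
[1.1.3.1.2] true OR false = true
[1.1.3.1] false OR true = true
[1.1.3.2] false OR true OR true = true
[1.1.3] true OR true = true
[1.1] false OR false OR true = true
[1] NOT true = false
[root] NOT false = true
Overall: true → applied

Applied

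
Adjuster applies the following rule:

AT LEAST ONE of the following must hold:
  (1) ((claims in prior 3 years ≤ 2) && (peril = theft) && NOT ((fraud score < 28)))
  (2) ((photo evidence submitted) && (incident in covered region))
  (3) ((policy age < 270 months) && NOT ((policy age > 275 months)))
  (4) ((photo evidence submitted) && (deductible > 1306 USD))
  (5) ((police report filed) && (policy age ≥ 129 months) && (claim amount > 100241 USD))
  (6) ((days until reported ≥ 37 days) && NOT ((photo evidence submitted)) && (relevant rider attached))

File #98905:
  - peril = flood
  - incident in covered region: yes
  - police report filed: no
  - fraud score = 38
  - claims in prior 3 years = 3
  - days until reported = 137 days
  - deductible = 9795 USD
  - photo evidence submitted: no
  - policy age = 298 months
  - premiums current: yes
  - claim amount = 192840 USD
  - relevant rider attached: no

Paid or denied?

Atomic conditions:
  claims in prior 3 years ≤ 2: 3 ≤ 2 is false
  peril = theft: flood == theft is false
  fraud score < 28: 38 < 28 is false
  photo evidence submitted: no → false
  incident in covered region: yes → true
  policy age < 270 months: 298 < 270 is false
  policy age > 275 months: 298 > 275 is true
  deductible > 1306 USD: 9795 > 1306 is true
  police report filed: no → false
  policy age ≥ 129 months: 298 ≥ 129 is true
  claim amount > 100241 USD: 192840 > 100241 is true
  days until reported ≥ 37 days: 137 ≥ 37 is true
  relevant rider attached: no → false
Combine:
[1.3] NOT false = true
[1] false AND false AND true = false
[2] false AND true = false
[3.2] NOT true = false
[3] false AND false = false
[4] false AND true = false
[5] false AND true AND true = false
[6.2] NOT false = true
[6] true AND true AND false = false
[root] false OR false OR false OR false OR false OR false = false
Overall: false → denied

Denied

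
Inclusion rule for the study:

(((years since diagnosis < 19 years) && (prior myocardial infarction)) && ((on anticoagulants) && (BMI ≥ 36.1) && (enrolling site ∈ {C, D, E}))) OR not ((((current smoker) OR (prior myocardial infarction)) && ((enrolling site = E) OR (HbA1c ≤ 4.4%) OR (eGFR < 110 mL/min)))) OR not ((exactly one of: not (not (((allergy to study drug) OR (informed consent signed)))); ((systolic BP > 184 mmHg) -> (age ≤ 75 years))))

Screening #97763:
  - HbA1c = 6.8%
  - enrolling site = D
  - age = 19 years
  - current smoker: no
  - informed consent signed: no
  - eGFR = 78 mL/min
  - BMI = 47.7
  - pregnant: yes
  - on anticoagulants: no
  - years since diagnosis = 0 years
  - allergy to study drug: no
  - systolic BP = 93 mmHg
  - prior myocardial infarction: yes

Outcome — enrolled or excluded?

Excluded

Atomic conditions:
  years since diagnosis < 19 years: 0 < 19 is true
  prior myocardial infarction: yes → true
  on anticoagulants: no → false
  BMI ≥ 36.1: 47.7 ≥ 36.1 is true
  enrolling site ∈ {C, D, E}: D is in the set → true
  current smoker: no → false
  enrolling site = E: D == E is false
  HbA1c ≤ 4.4%: 6.8 ≤ 4.4 is false
  eGFR < 110 mL/min: 78 < 110 is true
  allergy to study drug: no → false
  informed consent signed: no → false
  systolic BP > 184 mmHg: 93 > 184 is false
  age ≤ 75 years: 19 ≤ 75 is true
Combine:
[1.1] true AND true = true
[1.2] false AND true AND true = false
[1] true AND false = false
[2.1.1] false OR true = true
[2.1.2] false OR false OR true = true
[2.1] true AND true = true
[2] NOT true = false
[3.1.1.1.1] false OR false = false
[3.1.1.1] NOT false = true
[3.1.1] NOT true = false
[3.1.2] false → true (antecedent false ⇒ implication holds) = true
[3.1] exactly-one(false, true) = true
[3] NOT true = false
[root] false OR false OR false = false
Overall: false → excluded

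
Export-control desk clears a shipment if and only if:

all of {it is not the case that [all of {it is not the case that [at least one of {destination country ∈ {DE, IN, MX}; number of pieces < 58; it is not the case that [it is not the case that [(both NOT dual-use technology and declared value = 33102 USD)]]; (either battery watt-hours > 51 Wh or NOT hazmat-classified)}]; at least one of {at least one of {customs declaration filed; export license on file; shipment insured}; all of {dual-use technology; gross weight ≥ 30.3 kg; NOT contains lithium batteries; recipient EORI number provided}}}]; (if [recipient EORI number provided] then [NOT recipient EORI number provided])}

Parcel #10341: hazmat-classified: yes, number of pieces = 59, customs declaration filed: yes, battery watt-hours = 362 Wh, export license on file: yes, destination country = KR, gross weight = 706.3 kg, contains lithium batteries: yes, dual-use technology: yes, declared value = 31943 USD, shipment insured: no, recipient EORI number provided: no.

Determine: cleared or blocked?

Atomic conditions:
  destination country ∈ {DE, IN, MX}: KR is not in the set → false
  number of pieces < 58: 59 < 58 is false
  NOT dual-use technology: yes → false
  declared value = 33102 USD: 31943 == 33102 is false
  battery watt-hours > 51 Wh: 362 > 51 is true
  NOT hazmat-classified: yes → false
  customs declaration filed: yes → true
  export license on file: yes → true
  shipment insured: no → false
  dual-use technology: yes → true
  gross weight ≥ 30.3 kg: 706.3 ≥ 30.3 is true
  NOT contains lithium batteries: yes → false
  recipient EORI number provided: no → false
  NOT recipient EORI number provided: no → true
Combine:
[1.1.1.1.3.1.1] false AND false = false
[1.1.1.1.3.1] NOT false = true
[1.1.1.1.3] NOT true = false
[1.1.1.1.4] true OR false = true
[1.1.1.1] false OR false OR false OR true = true
[1.1.1] NOT true = false
[1.1.2.1] true OR true OR false = true
[1.1.2.2] true AND true AND false AND false = false
[1.1.2] true OR false = true
[1.1] false AND true = false
[1] NOT false = true
[2] false → true (antecedent false ⇒ implication holds) = true
[root] true AND true = true
Overall: true → cleared

Cleared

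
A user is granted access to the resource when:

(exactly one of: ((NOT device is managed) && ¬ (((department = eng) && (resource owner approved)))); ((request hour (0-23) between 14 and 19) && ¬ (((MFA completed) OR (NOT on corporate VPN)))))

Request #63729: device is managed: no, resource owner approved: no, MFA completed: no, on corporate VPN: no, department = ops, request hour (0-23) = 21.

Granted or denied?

Granted

Atomic conditions:
  NOT device is managed: no → true
  department = eng: ops == eng is false
  resource owner approved: no → false
  request hour (0-23) between 14 and 19: 21 in [14, 19] is false
  MFA completed: no → false
  NOT on corporate VPN: no → true
Combine:
[1.2.1] false AND false = false
[1.2] NOT false = true
[1] true AND true = true
[2.2.1] false OR true = true
[2.2] NOT true = false
[2] false AND false = false
[root] exactly-one(true, false) = true
Overall: true → granted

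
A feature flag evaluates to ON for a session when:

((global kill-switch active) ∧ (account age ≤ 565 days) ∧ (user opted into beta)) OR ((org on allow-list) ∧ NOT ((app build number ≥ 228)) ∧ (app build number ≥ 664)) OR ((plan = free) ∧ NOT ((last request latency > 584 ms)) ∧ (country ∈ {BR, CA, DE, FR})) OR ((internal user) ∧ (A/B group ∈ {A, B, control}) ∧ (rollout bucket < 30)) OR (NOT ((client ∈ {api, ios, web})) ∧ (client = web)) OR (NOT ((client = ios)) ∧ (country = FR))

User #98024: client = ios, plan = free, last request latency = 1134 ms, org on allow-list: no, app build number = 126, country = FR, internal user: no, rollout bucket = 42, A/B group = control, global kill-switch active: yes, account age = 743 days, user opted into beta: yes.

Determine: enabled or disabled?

Atomic conditions:
  global kill-switch active: yes → true
  account age ≤ 565 days: 743 ≤ 565 is false
  user opted into beta: yes → true
  org on allow-list: no → false
  app build number ≥ 228: 126 ≥ 228 is false
  app build number ≥ 664: 126 ≥ 664 is false
  plan = free: free == free is true
  last request latency > 584 ms: 1134 > 584 is true
  country ∈ {BR, CA, DE, FR}: FR is in the set → true
  internal user: no → false
  A/B group ∈ {A, B, control}: control is in the set → true
  rollout bucket < 30: 42 < 30 is false
  client ∈ {api, ios, web}: ios is in the set → true
  client = web: ios == web is false
  client = ios: ios == ios is true
  country = FR: FR == FR is true
Combine:
[1] true AND false AND true = false
[2.2] NOT false = true
[2] false AND true AND false = false
[3.2] NOT true = false
[3] true AND false AND true = false
[4] false AND true AND false = false
[5.1] NOT true = false
[5] false AND false = false
[6.1] NOT true = false
[6] false AND true = false
[root] false OR false OR false OR false OR false OR false = false
Overall: false → disabled

Disabled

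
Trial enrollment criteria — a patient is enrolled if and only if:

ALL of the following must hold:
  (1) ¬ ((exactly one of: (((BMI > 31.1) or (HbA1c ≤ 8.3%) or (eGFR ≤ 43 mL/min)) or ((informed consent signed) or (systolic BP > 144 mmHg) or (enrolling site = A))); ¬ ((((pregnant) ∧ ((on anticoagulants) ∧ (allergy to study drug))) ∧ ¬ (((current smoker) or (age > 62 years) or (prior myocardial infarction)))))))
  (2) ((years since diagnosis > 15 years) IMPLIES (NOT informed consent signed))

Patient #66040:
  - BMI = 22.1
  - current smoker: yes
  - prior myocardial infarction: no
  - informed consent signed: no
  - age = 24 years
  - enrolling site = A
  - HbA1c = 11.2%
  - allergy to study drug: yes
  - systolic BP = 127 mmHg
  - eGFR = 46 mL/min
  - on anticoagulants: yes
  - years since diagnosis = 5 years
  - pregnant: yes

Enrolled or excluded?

Enrolled

Atomic conditions:
  BMI > 31.1: 22.1 > 31.1 is false
  HbA1c ≤ 8.3%: 11.2 ≤ 8.3 is false
  eGFR ≤ 43 mL/min: 46 ≤ 43 is false
  informed consent signed: no → false
  systolic BP > 144 mmHg: 127 > 144 is false
  enrolling site = A: A == A is true
  pregnant: yes → true
  on anticoagulants: yes → true
  allergy to study drug: yes → true
  current smoker: yes → true
  age > 62 years: 24 > 62 is false
  prior myocardial infarction: no → false
  years since diagnosis > 15 years: 5 > 15 is false
  NOT informed consent signed: no → true
Combine:
[1.1.1.1] false OR false OR false = false
[1.1.1.2] false OR false OR true = true
[1.1.1] false OR true = true
[1.1.2.1.1.2] true AND true = true
[1.1.2.1.1] true AND true = true
[1.1.2.1.2.1] true OR false OR false = true
[1.1.2.1.2] NOT true = false
[1.1.2.1] true AND false = false
[1.1.2] NOT false = true
[1.1] exactly-one(true, true) = false
[1] NOT false = true
[2] false → true (antecedent false ⇒ implication holds) = true
[root] true AND true = true
Overall: true → enrolled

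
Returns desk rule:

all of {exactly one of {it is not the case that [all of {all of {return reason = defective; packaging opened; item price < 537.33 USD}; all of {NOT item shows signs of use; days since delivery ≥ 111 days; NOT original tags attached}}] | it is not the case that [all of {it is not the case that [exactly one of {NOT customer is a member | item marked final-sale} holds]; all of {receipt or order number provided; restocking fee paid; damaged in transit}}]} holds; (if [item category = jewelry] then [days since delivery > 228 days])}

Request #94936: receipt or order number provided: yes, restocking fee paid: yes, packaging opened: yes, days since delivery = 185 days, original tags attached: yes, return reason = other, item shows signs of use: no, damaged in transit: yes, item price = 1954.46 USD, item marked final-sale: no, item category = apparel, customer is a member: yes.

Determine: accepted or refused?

Atomic conditions:
  return reason = defective: other == defective is false
  packaging opened: yes → true
  item price < 537.33 USD: 1954.46 < 537.33 is false
  NOT item shows signs of use: no → true
  days since delivery ≥ 111 days: 185 ≥ 111 is true
  NOT original tags attached: yes → false
  NOT customer is a member: yes → false
  item marked final-sale: no → false
  receipt or order number provided: yes → true
  restocking fee paid: yes → true
  damaged in transit: yes → true
  item category = jewelry: apparel == jewelry is false
  days since delivery > 228 days: 185 > 228 is false
Combine:
[1.1.1.1] false AND true AND false = false
[1.1.1.2] true AND true AND false = false
[1.1.1] false AND false = false
[1.1] NOT false = true
[1.2.1.1.1] exactly-one(false, false) = false
[1.2.1.1] NOT false = true
[1.2.1.2] true AND true AND true = true
[1.2.1] true AND true = true
[1.2] NOT true = false
[1] exactly-one(true, false) = true
[2] false → false (antecedent false ⇒ implication holds) = true
[root] true AND true = true
Overall: true → accepted

Accepted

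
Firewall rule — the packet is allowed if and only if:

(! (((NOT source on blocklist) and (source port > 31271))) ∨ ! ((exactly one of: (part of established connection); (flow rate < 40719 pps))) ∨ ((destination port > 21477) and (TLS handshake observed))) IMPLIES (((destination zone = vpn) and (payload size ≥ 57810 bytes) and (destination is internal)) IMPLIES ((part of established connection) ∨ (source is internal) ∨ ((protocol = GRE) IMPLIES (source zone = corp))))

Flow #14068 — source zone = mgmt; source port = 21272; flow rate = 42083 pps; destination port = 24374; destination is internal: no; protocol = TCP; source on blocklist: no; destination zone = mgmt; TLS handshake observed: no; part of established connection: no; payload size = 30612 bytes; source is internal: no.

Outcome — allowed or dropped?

Atomic conditions:
  NOT source on blocklist: no → true
  source port > 31271: 21272 > 31271 is false
  part of established connection: no → false
  flow rate < 40719 pps: 42083 < 40719 is false
  destination port > 21477: 24374 > 21477 is true
  TLS handshake observed: no → false
  destination zone = vpn: mgmt == vpn is false
  payload size ≥ 57810 bytes: 30612 ≥ 57810 is false
  destination is internal: no → false
  source is internal: no → false
  protocol = GRE: TCP == GRE is false
  source zone = corp: mgmt == corp is false
Combine:
[1.1.1] true AND false = false
[1.1] NOT false = true
[1.2.1] exactly-one(false, false) = false
[1.2] NOT false = true
[1.3] true AND false = false
[1] true OR true OR false = true
[2.1] false AND false AND false = false
[2.2.3] false → false (antecedent false ⇒ implication holds) = true
[2.2] false OR false OR true = true
[2] false → true (antecedent false ⇒ implication holds) = true
[root] true → true = true
Overall: true → allowed

Allowed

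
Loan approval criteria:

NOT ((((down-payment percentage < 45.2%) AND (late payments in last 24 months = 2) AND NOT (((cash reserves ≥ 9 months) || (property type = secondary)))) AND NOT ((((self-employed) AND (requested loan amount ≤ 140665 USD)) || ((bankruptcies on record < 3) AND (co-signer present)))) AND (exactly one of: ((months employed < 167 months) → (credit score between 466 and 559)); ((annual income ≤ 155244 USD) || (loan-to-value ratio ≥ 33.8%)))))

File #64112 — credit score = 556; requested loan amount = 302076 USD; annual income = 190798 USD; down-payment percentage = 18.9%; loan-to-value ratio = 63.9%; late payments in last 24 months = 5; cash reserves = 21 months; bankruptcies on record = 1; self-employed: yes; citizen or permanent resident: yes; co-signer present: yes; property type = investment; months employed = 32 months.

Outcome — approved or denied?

Approved

Atomic conditions:
  down-payment percentage < 45.2%: 18.9 < 45.2 is true
  late payments in last 24 months = 2: 5 == 2 is false
  cash reserves ≥ 9 months: 21 ≥ 9 is true
  property type = secondary: investment == secondary is false
  self-employed: yes → true
  requested loan amount ≤ 140665 USD: 302076 ≤ 140665 is false
  bankruptcies on record < 3: 1 < 3 is true
  co-signer present: yes → true
  months employed < 167 months: 32 < 167 is true
  credit score between 466 and 559: 556 in [466, 559] is true
  annual income ≤ 155244 USD: 190798 ≤ 155244 is false
  loan-to-value ratio ≥ 33.8%: 63.9 ≥ 33.8 is true
Combine:
[1.1.3.1] true OR false = true
[1.1.3] NOT true = false
[1.1] true AND false AND false = false
[1.2.1.1] true AND false = false
[1.2.1.2] true AND true = true
[1.2.1] false OR true = true
[1.2] NOT true = false
[1.3.1] true → true = true
[1.3.2] false OR true = true
[1.3] exactly-one(true, true) = false
[1] false AND false AND false = false
[root] NOT false = true
Overall: true → approved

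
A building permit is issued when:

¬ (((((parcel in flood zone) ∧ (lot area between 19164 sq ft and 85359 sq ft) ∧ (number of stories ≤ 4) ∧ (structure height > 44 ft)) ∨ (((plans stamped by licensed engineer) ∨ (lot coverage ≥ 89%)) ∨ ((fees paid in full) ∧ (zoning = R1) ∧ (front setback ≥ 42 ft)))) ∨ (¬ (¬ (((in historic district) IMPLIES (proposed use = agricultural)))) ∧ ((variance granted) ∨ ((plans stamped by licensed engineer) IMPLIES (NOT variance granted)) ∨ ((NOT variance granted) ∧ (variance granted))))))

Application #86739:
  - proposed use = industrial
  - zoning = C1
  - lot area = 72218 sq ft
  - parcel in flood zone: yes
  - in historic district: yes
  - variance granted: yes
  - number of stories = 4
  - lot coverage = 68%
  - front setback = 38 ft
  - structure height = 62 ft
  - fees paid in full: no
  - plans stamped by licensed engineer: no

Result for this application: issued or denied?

Atomic conditions:
  parcel in flood zone: yes → true
  lot area between 19164 sq ft and 85359 sq ft: 72218 in [19164, 85359] is true
  number of stories ≤ 4: 4 ≤ 4 is true
  structure height > 44 ft: 62 > 44 is true
  plans stamped by licensed engineer: no → false
  lot coverage ≥ 89%: 68 ≥ 89 is false
  fees paid in full: no → false
  zoning = R1: C1 == R1 is false
  front setback ≥ 42 ft: 38 ≥ 42 is false
  in historic district: yes → true
  proposed use = agricultural: industrial == agricultural is false
  variance granted: yes → true
  NOT variance granted: yes → false
Combine:
[1.1.1] true AND true AND true AND true = true
[1.1.2.1] false OR false = false
[1.1.2.2] false AND false AND false = false
[1.1.2] false OR false = false
[1.1] true OR false = true
[1.2.1.1.1] true → false = false
[1.2.1.1] NOT false = true
[1.2.1] NOT true = false
[1.2.2.2] false → false (antecedent false ⇒ implication holds) = true
[1.2.2.3] false AND true = false
[1.2.2] true OR true OR false = true
[1.2] false AND true = false
[1] true OR false = true
[root] NOT true = false
Overall: false → denied

Denied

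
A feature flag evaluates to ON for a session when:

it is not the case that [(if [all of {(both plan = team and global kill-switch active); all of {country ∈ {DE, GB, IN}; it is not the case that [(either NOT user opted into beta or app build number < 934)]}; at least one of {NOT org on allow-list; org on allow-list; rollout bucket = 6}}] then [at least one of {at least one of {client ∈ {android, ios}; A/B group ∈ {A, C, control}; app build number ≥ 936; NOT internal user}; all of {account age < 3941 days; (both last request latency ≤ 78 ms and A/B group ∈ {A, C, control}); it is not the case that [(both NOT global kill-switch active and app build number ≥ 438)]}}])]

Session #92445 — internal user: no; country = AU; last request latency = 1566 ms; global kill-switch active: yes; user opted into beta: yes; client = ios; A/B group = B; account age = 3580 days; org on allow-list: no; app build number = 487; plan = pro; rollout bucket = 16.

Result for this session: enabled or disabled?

Disabled

Atomic conditions:
  plan = team: pro == team is false
  global kill-switch active: yes → true
  country ∈ {DE, GB, IN}: AU is not in the set → false
  NOT user opted into beta: yes → false
  app build number < 934: 487 < 934 is true
  NOT org on allow-list: no → true
  org on allow-list: no → false
  rollout bucket = 6: 16 == 6 is false
  client ∈ {android, ios}: ios is in the set → true
  A/B group ∈ {A, C, control}: B is not in the set → false
  app build number ≥ 936: 487 ≥ 936 is false
  NOT internal user: no → true
  account age < 3941 days: 3580 < 3941 is true
  last request latency ≤ 78 ms: 1566 ≤ 78 is false
  NOT global kill-switch active: yes → false
  app build number ≥ 438: 487 ≥ 438 is true
Combine:
[1.1.1] false AND true = false
[1.1.2.2.1] false OR true = true
[1.1.2.2] NOT true = false
[1.1.2] false AND false = false
[1.1.3] true OR false OR false = true
[1.1] false AND false AND true = false
[1.2.1] true OR false OR false OR true = true
[1.2.2.2] false AND false = false
[1.2.2.3.1] false AND true = false
[1.2.2.3] NOT false = true
[1.2.2] true AND false AND true = false
[1.2] true OR false = true
[1] false → true (antecedent false ⇒ implication holds) = true
[root] NOT true = false
Overall: false → disabled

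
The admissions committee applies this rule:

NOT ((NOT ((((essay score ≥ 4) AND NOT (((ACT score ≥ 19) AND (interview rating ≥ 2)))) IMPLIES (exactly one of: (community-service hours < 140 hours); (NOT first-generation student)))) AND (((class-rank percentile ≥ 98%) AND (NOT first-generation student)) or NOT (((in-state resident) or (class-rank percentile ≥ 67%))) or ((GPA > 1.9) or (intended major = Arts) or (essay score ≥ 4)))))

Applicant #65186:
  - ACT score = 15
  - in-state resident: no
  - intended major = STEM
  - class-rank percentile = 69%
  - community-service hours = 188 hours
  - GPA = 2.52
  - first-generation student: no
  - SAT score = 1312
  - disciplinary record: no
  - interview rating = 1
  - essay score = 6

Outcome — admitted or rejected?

Atomic conditions:
  essay score ≥ 4: 6 ≥ 4 is true
  ACT score ≥ 19: 15 ≥ 19 is false
  interview rating ≥ 2: 1 ≥ 2 is false
  community-service hours < 140 hours: 188 < 140 is false
  NOT first-generation student: no → true
  class-rank percentile ≥ 98%: 69 ≥ 98 is false
  in-state resident: no → false
  class-rank percentile ≥ 67%: 69 ≥ 67 is true
  GPA > 1.9: 2.52 > 1.9 is true
  intended major = Arts: STEM == Arts is false
Combine:
[1.1.1.1.2.1] false AND false = false
[1.1.1.1.2] NOT false = true
[1.1.1.1] true AND true = true
[1.1.1.2] exactly-one(false, true) = true
[1.1.1] true → true = true
[1.1] NOT true = false
[1.2.1] false AND true = false
[1.2.2.1] false OR true = true
[1.2.2] NOT true = false
[1.2.3] true OR false OR true = true
[1.2] false OR false OR true = true
[1] false AND true = false
[root] NOT false = true
Overall: true → admitted

Admitted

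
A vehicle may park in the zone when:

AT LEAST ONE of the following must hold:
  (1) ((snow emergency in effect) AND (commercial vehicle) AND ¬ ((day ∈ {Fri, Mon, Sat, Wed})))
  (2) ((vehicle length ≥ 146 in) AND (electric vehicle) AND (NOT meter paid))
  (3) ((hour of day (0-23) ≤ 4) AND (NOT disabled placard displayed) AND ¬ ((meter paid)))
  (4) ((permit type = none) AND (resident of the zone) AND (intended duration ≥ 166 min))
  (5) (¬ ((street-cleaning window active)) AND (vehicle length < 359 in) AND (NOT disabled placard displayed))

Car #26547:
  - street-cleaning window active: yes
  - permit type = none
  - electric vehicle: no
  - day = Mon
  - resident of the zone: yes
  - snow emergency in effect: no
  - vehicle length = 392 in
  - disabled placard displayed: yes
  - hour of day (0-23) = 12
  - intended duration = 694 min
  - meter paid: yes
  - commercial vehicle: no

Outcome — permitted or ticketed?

Permitted

Atomic conditions:
  snow emergency in effect: no → false
  commercial vehicle: no → false
  day ∈ {Fri, Mon, Sat, Wed}: Mon is in the set → true
  vehicle length ≥ 146 in: 392 ≥ 146 is true
  electric vehicle: no → false
  NOT meter paid: yes → false
  hour of day (0-23) ≤ 4: 12 ≤ 4 is false
  NOT disabled placard displayed: yes → false
  meter paid: yes → true
  permit type = none: none == none is true
  resident of the zone: yes → true
  intended duration ≥ 166 min: 694 ≥ 166 is true
  street-cleaning window active: yes → true
  vehicle length < 359 in: 392 < 359 is false
Combine:
[1.3] NOT true = false
[1] false AND false AND false = false
[2] true AND false AND false = false
[3.3] NOT true = false
[3] false AND false AND false = false
[4] true AND true AND true = true
[5.1] NOT true = false
[5] false AND false AND false = false
[root] false OR false OR false OR true OR false = true
Overall: true → permitted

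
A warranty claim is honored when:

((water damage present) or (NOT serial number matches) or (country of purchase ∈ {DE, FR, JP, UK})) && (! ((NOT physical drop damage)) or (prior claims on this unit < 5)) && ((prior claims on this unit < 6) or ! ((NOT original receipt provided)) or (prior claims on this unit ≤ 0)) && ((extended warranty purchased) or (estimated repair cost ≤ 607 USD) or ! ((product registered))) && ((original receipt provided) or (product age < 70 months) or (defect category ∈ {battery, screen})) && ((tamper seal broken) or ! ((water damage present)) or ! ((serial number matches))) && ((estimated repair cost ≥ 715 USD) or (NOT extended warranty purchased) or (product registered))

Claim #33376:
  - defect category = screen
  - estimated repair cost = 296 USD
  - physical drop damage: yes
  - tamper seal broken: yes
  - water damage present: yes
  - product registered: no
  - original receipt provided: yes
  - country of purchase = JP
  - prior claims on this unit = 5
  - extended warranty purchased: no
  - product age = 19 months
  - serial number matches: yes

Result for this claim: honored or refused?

Atomic conditions:
  water damage present: yes → true
  NOT serial number matches: yes → false
  country of purchase ∈ {DE, FR, JP, UK}: JP is in the set → true
  NOT physical drop damage: yes → false
  prior claims on this unit < 5: 5 < 5 is false
  prior claims on this unit < 6: 5 < 6 is true
  NOT original receipt provided: yes → false
  prior claims on this unit ≤ 0: 5 ≤ 0 is false
  extended warranty purchased: no → false
  estimated repair cost ≤ 607 USD: 296 ≤ 607 is true
  product registered: no → false
  original receipt provided: yes → true
  product age < 70 months: 19 < 70 is true
  defect category ∈ {battery, screen}: screen is in the set → true
  tamper seal broken: yes → true
  serial number matches: yes → true
  estimated repair cost ≥ 715 USD: 296 ≥ 715 is false
  NOT extended warranty purchased: no → true
Combine:
[1] true OR false OR true = true
[2.1] NOT false = true
[2] true OR false = true
[3.2] NOT false = true
[3] true OR true OR false = true
[4.3] NOT false = true
[4] false OR true OR true = true
[5] true OR true OR true = true
[6.2] NOT true = false
[6.3] NOT true = false
[6] true OR false OR false = true
[7] false OR true OR false = true
[root] true AND true AND true AND true AND true AND true AND true = true
Overall: true → honored

Honored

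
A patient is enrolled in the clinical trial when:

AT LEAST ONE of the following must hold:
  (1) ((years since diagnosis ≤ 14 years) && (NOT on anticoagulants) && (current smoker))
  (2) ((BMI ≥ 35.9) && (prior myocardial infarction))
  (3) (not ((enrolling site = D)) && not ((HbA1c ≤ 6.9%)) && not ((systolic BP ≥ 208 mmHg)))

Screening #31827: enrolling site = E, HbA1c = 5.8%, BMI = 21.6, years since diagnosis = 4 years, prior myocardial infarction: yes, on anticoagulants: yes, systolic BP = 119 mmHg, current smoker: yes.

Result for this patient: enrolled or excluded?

Excluded

Atomic conditions:
  years since diagnosis ≤ 14 years: 4 ≤ 14 is true
  NOT on anticoagulants: yes → false
  current smoker: yes → true
  BMI ≥ 35.9: 21.6 ≥ 35.9 is false
  prior myocardial infarction: yes → true
  enrolling site = D: E == D is false
  HbA1c ≤ 6.9%: 5.8 ≤ 6.9 is true
  systolic BP ≥ 208 mmHg: 119 ≥ 208 is false
Combine:
[1] true AND false AND true = false
[2] false AND true = false
[3.1] NOT false = true
[3.2] NOT true = false
[3.3] NOT false = true
[3] true AND false AND true = false
[root] false OR false OR false = false
Overall: false → excluded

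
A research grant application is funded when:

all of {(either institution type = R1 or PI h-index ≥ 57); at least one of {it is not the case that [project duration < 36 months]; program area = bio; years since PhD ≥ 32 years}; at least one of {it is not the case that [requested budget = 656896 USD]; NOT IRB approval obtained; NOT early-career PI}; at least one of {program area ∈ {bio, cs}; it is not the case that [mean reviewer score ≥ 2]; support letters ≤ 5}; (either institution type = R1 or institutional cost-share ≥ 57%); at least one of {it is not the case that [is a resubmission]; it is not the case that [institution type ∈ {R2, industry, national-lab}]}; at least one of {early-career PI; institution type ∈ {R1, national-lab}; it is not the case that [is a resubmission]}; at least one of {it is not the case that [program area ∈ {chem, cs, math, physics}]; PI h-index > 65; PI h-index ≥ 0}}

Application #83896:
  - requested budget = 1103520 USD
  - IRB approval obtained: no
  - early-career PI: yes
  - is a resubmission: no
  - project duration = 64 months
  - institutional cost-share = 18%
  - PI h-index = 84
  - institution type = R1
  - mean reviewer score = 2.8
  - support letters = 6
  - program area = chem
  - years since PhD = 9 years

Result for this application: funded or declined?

Declined

Atomic conditions:
  institution type = R1: R1 == R1 is true
  PI h-index ≥ 57: 84 ≥ 57 is true
  project duration < 36 months: 64 < 36 is false
  program area = bio: chem == bio is false
  years since PhD ≥ 32 years: 9 ≥ 32 is false
  requested budget = 656896 USD: 1103520 == 656896 is false
  NOT IRB approval obtained: no → true
  NOT early-career PI: yes → false
  program area ∈ {bio, cs}: chem is not in the set → false
  mean reviewer score ≥ 2: 2.8 ≥ 2 is true
  support letters ≤ 5: 6 ≤ 5 is false
  institutional cost-share ≥ 57%: 18 ≥ 57 is false
  is a resubmission: no → false
  institution type ∈ {R2, industry, national-lab}: R1 is not in the set → false
  early-career PI: yes → true
  institution type ∈ {R1, national-lab}: R1 is in the set → true
  program area ∈ {chem, cs, math, physics}: chem is in the set → true
  PI h-index > 65: 84 > 65 is true
  PI h-index ≥ 0: 84 ≥ 0 is true
Combine:
[1] true OR true = true
[2.1] NOT false = true
[2] true OR false OR false = true
[3.1] NOT false = true
[3] true OR true OR false = true
[4.2] NOT true = false
[4] false OR false OR false = false
[5] true OR false = true
[6.1] NOT false = true
[6.2] NOT false = true
[6] true OR true = true
[7.3] NOT false = true
[7] true OR true OR true = true
[8.1] NOT true = false
[8] false OR true OR true = true
[root] true AND true AND true AND false AND true AND true AND true AND true = false
Overall: false → declined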